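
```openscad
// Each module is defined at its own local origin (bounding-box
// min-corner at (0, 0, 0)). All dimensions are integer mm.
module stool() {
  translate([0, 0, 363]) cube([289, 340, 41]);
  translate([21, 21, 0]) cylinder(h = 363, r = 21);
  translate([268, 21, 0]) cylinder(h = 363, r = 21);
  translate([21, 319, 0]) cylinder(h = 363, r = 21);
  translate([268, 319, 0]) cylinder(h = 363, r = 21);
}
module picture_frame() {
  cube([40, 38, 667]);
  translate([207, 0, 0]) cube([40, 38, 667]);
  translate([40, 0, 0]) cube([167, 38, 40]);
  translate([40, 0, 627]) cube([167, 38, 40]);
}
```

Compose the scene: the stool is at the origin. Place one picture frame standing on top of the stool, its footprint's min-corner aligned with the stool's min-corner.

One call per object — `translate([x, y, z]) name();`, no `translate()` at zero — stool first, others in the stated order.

stool();
translate([0, 0, 404]) picture_frame();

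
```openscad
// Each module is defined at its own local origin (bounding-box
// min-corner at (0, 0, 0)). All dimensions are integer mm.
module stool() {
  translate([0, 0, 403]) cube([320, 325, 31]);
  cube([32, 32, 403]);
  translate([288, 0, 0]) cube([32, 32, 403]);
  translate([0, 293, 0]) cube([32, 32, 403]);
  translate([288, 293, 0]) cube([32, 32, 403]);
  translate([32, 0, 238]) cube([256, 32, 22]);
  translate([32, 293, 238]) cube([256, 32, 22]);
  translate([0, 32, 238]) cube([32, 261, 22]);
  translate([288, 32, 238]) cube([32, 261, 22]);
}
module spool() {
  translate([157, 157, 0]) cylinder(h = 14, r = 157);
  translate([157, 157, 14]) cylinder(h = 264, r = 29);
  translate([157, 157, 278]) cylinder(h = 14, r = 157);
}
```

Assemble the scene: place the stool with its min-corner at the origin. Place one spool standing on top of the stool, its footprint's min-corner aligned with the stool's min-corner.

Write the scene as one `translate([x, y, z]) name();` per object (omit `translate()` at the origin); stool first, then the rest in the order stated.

stool();
translate([0, 0, 434]) spool();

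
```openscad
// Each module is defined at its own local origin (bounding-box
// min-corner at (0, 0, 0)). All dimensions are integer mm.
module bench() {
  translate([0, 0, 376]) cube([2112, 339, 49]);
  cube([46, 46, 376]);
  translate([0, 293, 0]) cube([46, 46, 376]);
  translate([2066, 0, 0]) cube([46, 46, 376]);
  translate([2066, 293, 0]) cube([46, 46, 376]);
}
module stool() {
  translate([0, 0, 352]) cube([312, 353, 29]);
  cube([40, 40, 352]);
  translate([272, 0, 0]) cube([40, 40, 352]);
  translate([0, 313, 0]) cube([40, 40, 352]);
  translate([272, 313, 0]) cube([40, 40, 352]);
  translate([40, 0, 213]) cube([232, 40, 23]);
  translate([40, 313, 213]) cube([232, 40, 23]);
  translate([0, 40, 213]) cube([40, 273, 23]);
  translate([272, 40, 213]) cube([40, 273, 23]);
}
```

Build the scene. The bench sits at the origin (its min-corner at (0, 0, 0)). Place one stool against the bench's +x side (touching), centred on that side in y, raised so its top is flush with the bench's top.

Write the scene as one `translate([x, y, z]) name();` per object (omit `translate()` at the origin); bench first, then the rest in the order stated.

bench();
translate([2112, -7, 44]) stool();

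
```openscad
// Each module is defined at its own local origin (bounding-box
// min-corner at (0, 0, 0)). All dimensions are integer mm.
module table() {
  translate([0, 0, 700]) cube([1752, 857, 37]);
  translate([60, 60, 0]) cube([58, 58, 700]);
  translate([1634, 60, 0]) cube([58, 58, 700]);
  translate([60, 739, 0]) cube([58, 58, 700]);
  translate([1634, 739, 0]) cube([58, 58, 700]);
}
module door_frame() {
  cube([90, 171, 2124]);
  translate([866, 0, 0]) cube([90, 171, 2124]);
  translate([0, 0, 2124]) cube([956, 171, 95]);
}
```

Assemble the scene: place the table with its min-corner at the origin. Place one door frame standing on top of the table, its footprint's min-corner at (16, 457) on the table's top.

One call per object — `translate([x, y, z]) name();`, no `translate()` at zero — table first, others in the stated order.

table();
translate([16, 457, 737]) door_frame();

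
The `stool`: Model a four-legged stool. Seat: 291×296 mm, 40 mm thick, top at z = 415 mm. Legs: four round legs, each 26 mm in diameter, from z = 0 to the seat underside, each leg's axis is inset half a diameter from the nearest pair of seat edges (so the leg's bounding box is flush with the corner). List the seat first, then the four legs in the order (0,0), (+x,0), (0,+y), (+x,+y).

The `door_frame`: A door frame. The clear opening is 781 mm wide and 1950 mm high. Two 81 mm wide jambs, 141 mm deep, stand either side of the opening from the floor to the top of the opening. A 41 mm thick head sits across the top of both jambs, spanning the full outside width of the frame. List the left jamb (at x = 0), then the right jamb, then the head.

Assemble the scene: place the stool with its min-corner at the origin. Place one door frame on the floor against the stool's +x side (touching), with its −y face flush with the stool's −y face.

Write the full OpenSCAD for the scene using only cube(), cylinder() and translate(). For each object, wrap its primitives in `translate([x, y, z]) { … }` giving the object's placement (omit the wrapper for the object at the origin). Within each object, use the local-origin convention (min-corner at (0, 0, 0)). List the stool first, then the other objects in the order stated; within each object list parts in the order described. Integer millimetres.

translate([0, 0, 375]) cube([291, 296, 40]);
translate([13, 13, 0]) cylinder(h = 375, r = 13);
translate([278, 13, 0]) cylinder(h = 375, r = 13);
translate([13, 283, 0]) cylinder(h = 375, r = 13);
translate([278, 283, 0]) cylinder(h = 375, r = 13);
translate([291, 0, 0]) {
  cube([81, 141, 1950]);
  translate([862, 0, 0]) cube([81, 141, 1950]);
  translate([0, 0, 1950]) cube([943, 141, 41]);
}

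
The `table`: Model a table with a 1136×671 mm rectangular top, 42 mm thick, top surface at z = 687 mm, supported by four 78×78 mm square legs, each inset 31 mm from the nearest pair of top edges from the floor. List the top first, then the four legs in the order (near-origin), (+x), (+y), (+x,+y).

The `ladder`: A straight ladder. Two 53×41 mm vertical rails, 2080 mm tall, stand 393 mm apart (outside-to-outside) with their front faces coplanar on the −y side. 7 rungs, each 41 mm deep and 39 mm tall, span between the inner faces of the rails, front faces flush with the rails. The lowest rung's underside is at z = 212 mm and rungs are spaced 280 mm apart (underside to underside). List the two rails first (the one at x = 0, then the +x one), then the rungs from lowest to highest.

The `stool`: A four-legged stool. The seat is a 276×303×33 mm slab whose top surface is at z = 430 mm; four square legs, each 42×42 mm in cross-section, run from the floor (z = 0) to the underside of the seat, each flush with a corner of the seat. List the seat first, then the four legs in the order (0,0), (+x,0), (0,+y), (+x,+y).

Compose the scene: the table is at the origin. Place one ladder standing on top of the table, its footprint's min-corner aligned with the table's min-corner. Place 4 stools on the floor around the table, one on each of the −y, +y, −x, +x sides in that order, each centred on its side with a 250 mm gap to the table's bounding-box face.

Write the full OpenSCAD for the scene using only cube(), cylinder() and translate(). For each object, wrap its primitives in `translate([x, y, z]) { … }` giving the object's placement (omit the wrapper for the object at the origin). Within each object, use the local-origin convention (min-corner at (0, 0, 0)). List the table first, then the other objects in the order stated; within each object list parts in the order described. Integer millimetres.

translate([0, 0, 645]) cube([1136, 671, 42]);
translate([31, 31, 0]) cube([78, 78, 645]);
translate([1027, 31, 0]) cube([78, 78, 645]);
translate([31, 562, 0]) cube([78, 78, 645]);
translate([1027, 562, 0]) cube([78, 78, 645]);
translate([0, 0, 687]) {
  cube([53, 41, 2080]);
  translate([340, 0, 0]) cube([53, 41, 2080]);
  translate([53, 0, 212]) cube([287, 41, 39]);
  translate([53, 0, 492]) cube([287, 41, 39]);
  translate([53, 0, 772]) cube([287, 41, 39]);
  translate([53, 0, 1052]) cube([287, 41, 39]);
  translate([53, 0, 1332]) cube([287, 41, 39]);
  translate([53, 0, 1612]) cube([287, 41, 39]);
  translate([53, 0, 1892]) cube([287, 41, 39]);
}
translate([430, -553, 0]) {
  translate([0, 0, 397]) cube([276, 303, 33]);
  cube([42, 42, 397]);
  translate([234, 0, 0]) cube([42, 42, 397]);
  translate([0, 261, 0]) cube([42, 42, 397]);
  translate([234, 261, 0]) cube([42, 42, 397]);
}
translate([430, 921, 0]) {
  translate([0, 0, 397]) cube([276, 303, 33]);
  cube([42, 42, 397]);
  translate([234, 0, 0]) cube([42, 42, 397]);
  translate([0, 261, 0]) cube([42, 42, 397]);
  translate([234, 261, 0]) cube([42, 42, 397]);
}
translate([-526, 184, 0]) {
  translate([0, 0, 397]) cube([276, 303, 33]);
  cube([42, 42, 397]);
  translate([234, 0, 0]) cube([42, 42, 397]);
  translate([0, 261, 0]) cube([42, 42, 397]);
  translate([234, 261, 0]) cube([42, 42, 397]);
}
translate([1386, 184, 0]) {
  translate([0, 0, 397]) cube([276, 303, 33]);
  cube([42, 42, 397]);
  translate([234, 0, 0]) cube([42, 42, 397]);
  translate([0, 261, 0]) cube([42, 42, 397]);
  translate([234, 261, 0]) cube([42, 42, 397]);
}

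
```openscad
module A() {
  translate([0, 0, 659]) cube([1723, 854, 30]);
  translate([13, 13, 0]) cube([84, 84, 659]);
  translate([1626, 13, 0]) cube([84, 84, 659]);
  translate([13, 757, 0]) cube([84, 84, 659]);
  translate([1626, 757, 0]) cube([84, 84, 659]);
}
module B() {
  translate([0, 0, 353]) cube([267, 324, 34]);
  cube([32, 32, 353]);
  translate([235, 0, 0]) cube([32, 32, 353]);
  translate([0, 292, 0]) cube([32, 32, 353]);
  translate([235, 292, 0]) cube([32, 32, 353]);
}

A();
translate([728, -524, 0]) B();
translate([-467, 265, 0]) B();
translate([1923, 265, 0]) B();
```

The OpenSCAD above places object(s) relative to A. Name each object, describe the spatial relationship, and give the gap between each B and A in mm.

Each stool's nearest face is 200 mm from the table's bounding box.

A is a table. B is a stool. Three stools sit around the table at the −y, −x, +x sides. The gap between each stool and the table is 200 mm.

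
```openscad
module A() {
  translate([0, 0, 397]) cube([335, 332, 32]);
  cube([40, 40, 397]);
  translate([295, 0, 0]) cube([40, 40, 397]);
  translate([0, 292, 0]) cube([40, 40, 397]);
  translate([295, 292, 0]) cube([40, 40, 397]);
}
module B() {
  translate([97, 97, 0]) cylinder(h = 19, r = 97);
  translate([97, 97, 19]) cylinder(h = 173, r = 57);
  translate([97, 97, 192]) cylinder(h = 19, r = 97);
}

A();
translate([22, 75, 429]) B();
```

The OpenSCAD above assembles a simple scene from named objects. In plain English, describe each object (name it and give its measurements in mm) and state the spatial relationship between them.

A is a four-legged stool. The seat is 335×332 mm, 32 mm thick, top at z = 429 mm. It stands on four square legs, each 40×40 mm in cross-section, from z = 0 to the seat underside, each flush with a corner of the seat.

B is a spool: two coaxial disc flanges of radius 97 mm and thickness 19 mm, joined by a core cylinder of radius 57 mm and height 173 mm. The lower flange rests on z = 0 and the three cylinders share a vertical axis.

The spool is on top of the stool.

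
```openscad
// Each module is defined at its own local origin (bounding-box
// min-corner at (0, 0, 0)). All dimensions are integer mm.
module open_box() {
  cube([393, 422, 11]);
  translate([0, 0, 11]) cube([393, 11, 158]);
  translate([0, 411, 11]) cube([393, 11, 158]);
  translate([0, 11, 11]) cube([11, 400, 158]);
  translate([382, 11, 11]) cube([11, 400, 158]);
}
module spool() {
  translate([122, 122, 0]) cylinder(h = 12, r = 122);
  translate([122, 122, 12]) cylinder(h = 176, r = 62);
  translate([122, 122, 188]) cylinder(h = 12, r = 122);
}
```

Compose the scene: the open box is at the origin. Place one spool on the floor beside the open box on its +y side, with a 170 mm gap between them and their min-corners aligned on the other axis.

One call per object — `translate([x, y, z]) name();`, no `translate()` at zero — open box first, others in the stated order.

open_box();
translate([0, 592, 0]) spool();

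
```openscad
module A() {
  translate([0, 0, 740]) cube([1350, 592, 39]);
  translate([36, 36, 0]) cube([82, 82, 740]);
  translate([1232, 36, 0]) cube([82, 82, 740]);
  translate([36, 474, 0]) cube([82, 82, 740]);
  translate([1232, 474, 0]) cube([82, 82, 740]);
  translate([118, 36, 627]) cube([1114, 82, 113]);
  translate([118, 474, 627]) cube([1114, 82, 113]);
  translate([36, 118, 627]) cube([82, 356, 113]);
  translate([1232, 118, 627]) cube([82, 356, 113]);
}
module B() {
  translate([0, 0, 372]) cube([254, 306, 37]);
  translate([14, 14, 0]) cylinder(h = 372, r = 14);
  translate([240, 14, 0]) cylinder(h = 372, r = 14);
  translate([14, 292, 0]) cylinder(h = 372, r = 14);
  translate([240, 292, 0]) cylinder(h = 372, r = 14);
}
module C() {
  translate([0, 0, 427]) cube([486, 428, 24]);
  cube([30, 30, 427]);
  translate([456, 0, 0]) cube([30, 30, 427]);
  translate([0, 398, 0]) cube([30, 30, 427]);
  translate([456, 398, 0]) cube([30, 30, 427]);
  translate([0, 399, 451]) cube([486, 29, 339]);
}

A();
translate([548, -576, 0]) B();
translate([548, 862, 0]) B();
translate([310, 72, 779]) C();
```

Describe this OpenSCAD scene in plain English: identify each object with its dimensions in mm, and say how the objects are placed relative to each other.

A is a table with a 1350×592 mm rectangular top, 39 mm thick, top surface at z = 779 mm, supported by four 82×82 mm square legs, each inset 36 mm from the nearest pair of top edges, running from the floor. Four apron rails, 82 mm thick and 113 mm tall, run between adjacent legs with their top edges flush with the underside of the top and their outer faces flush with the legs' outer faces.

B is a four-legged stool. The seat is a 254×306×37 mm slab whose top surface is at z = 409 mm; four round legs, each 28 mm in diameter, run from the floor (z = 0) to the underside of the seat, each leg's axis is inset half a diameter from the nearest pair of seat edges (so the leg's bounding box is flush with the corner).

C is a chair. The seat is a 486×428×24 mm slab with its top at z = 451 mm, on four 30×30 mm corner legs (flush with the seat edges, standing on z = 0). A flat backrest 29 mm thick, 339 mm tall, spans the full seat width and rises from the seat top along its +y edge, rear face flush with the rear of the seat.

Two stools sit around the table at the −y, +y sides. The chair is on top of the table.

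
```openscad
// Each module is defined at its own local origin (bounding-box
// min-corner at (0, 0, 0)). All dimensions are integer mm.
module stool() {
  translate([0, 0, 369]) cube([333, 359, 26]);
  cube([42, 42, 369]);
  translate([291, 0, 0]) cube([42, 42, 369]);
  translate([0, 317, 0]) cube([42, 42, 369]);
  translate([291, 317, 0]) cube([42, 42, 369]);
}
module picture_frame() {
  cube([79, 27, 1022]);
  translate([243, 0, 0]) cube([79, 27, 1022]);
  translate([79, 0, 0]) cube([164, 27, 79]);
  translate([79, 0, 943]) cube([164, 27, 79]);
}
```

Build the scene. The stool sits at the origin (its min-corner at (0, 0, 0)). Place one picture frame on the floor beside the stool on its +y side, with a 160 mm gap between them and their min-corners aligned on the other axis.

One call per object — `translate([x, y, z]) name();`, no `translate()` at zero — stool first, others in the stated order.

stool();
translate([0, 519, 0]) picture_frame();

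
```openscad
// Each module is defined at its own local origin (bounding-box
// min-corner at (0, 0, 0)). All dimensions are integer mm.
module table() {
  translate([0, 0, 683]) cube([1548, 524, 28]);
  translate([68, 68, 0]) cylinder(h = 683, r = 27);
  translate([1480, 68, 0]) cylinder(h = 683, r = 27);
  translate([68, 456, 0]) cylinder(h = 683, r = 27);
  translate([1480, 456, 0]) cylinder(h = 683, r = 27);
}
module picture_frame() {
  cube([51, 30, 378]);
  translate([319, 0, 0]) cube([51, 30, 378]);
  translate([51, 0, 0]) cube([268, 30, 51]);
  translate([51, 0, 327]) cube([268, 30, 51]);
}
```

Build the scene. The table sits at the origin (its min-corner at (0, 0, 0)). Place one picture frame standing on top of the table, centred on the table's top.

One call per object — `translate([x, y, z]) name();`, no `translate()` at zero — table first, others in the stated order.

table();
translate([589, 247, 711]) picture_frame();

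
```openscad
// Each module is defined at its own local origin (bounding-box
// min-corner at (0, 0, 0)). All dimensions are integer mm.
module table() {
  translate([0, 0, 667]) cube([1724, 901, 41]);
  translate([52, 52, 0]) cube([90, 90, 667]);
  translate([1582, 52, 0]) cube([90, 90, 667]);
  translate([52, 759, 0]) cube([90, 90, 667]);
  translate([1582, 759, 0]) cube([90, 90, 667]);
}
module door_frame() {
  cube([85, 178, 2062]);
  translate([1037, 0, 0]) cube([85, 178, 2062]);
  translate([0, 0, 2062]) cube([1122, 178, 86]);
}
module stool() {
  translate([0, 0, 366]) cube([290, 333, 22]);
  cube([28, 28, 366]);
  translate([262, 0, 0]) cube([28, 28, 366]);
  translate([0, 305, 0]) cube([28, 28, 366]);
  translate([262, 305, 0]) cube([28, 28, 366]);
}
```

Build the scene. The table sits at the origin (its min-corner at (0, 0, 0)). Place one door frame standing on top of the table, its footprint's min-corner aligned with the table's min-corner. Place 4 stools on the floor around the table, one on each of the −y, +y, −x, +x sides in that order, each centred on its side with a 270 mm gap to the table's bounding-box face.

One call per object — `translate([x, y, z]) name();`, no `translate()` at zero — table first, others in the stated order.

table();
translate([0, 0, 708]) door_frame();
translate([717, -603, 0]) stool();
translate([717, 1171, 0]) stool();
translate([-560, 284, 0]) stool();
translate([1994, 284, 0]) stool();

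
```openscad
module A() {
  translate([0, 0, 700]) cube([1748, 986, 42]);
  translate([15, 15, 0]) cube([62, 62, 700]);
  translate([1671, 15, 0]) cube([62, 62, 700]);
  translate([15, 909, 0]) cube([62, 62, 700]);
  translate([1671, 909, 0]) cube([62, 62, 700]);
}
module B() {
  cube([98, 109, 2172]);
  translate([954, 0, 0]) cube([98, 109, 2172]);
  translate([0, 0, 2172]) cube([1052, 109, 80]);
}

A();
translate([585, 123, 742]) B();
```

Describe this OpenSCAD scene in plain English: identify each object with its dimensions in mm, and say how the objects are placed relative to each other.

A is a table: top 1748 mm (x) × 986 mm (y), 42 mm thick, upper face at z = 742 mm, on four 62×62 mm square legs, each inset 15 mm from the nearest pair of top edges, running from z = 0 to the bottom of the top.

B is a door frame. The clear opening is 856 mm wide and 2172 mm high. Two 98 mm wide jambs, 109 mm deep, stand either side of the opening from the floor to the top of the opening. A 80 mm thick head sits across the top of both jambs, spanning the full outside width of the frame.

The door frame is on top of the table.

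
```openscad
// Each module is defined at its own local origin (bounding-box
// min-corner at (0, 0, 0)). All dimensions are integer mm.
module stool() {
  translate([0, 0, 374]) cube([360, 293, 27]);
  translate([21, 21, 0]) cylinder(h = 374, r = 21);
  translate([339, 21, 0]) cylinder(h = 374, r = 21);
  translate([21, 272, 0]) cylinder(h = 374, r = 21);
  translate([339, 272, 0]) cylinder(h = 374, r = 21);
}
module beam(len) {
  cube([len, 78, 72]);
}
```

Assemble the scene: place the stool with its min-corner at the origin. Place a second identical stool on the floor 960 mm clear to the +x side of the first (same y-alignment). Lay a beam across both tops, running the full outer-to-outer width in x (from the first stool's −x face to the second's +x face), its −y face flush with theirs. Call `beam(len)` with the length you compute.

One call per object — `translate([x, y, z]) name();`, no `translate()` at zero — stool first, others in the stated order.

stool();
translate([1320, 0, 0]) stool();
translate([0, 0, 401]) beam(1680);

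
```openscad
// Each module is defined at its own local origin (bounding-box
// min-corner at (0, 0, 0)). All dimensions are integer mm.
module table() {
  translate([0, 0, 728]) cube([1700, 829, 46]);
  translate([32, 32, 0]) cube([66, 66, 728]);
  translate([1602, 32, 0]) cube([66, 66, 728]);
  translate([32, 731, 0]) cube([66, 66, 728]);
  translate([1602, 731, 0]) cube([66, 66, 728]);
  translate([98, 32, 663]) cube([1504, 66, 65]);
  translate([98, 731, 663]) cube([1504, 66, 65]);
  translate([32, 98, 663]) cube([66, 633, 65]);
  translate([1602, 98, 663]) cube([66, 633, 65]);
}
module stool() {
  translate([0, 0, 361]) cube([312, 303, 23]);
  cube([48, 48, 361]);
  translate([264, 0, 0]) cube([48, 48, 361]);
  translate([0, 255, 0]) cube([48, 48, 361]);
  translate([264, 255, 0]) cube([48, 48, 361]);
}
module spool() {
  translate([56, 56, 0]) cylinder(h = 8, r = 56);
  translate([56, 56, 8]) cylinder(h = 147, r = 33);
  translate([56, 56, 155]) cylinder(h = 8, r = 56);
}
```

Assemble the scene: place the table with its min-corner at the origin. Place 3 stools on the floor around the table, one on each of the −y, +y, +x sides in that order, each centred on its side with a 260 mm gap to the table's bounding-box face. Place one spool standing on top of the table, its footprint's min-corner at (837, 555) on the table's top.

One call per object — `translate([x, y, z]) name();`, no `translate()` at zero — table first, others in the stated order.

table();
translate([694, -563, 0]) stool();
translate([694, 1089, 0]) stool();
translate([1960, 263, 0]) stool();
translate([837, 555, 774]) spool();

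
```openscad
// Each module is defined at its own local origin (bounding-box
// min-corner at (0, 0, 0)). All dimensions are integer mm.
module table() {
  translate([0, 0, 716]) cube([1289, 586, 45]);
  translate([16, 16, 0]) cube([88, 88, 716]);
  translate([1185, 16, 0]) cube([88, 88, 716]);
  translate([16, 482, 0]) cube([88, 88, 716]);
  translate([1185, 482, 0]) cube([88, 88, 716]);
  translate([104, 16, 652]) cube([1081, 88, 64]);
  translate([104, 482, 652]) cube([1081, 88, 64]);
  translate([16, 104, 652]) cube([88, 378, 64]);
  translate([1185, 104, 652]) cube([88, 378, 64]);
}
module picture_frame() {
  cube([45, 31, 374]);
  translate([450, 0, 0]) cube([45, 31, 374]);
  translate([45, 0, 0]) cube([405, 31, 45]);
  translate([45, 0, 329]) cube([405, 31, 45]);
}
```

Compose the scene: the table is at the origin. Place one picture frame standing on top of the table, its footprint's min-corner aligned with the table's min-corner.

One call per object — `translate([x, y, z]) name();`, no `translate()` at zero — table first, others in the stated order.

table();
translate([0, 0, 761]) picture_frame();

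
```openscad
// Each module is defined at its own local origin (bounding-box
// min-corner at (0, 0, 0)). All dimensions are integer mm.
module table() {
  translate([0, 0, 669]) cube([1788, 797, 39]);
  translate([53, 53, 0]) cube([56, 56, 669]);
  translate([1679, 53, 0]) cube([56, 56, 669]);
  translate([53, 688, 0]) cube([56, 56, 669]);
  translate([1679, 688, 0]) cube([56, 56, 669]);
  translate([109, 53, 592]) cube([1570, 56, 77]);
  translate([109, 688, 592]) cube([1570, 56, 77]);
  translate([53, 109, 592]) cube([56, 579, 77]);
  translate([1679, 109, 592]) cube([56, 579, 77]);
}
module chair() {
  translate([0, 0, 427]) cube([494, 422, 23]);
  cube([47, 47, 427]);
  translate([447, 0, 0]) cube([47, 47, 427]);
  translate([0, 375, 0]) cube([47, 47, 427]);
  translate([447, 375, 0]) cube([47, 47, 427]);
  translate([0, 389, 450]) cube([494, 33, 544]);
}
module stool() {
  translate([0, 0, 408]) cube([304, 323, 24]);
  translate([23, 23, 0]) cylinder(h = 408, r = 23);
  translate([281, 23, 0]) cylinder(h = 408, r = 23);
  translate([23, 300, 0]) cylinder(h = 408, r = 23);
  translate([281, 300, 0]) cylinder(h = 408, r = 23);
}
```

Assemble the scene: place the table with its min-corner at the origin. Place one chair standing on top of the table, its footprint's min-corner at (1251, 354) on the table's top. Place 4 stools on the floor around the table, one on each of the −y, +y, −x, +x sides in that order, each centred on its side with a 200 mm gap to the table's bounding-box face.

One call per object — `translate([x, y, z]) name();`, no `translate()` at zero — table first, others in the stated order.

table();
translate([1251, 354, 708]) chair();
translate([742, -523, 0]) stool();
translate([742, 997, 0]) stool();
translate([-504, 237, 0]) stool();
translate([1988, 237, 0]) stool();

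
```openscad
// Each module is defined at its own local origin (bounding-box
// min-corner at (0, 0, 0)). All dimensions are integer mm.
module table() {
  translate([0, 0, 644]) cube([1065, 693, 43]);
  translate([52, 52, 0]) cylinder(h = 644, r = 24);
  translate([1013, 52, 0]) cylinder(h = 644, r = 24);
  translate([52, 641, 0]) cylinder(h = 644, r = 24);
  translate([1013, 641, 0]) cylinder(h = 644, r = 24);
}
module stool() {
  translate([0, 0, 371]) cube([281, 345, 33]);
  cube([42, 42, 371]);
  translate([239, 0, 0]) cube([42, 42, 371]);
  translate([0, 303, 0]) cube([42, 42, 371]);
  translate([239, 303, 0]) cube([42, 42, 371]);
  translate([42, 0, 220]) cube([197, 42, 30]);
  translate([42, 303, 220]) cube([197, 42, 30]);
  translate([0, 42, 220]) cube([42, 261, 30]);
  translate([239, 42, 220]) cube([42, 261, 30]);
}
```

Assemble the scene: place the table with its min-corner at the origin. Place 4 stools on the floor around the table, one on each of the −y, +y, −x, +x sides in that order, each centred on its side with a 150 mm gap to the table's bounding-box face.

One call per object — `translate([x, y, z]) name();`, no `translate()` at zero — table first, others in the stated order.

table();
translate([392, -495, 0]) stool();
translate([392, 843, 0]) stool();
translate([-431, 174, 0]) stool();
translate([1215, 174, 0]) stool();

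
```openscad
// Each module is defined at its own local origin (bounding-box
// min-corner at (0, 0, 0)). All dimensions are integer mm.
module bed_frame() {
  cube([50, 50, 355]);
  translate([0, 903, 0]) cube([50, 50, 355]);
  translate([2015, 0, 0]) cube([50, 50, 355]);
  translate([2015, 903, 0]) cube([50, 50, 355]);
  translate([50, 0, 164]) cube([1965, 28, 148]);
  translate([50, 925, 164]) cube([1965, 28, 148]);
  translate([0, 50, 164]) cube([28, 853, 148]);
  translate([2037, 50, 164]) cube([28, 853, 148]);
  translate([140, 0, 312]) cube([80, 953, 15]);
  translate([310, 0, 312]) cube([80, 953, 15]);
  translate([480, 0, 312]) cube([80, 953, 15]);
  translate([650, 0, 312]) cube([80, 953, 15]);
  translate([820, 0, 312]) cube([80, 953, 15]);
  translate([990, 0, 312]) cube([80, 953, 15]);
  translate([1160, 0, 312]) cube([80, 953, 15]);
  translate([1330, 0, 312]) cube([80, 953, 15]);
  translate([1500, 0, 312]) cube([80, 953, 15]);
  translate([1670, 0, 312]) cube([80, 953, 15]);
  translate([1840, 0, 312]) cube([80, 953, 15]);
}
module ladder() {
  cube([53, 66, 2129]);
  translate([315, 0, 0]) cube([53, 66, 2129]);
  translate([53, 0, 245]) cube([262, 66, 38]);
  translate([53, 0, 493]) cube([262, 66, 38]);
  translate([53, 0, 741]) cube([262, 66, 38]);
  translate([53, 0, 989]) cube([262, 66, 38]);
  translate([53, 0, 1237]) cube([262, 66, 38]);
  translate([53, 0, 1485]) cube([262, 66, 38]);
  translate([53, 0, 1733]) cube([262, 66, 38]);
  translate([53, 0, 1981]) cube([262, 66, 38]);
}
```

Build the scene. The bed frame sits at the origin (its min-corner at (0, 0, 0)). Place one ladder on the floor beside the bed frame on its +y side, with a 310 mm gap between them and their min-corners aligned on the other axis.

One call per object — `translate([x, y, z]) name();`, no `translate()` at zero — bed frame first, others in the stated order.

bed_frame();
translate([0, 1263, 0]) ladder();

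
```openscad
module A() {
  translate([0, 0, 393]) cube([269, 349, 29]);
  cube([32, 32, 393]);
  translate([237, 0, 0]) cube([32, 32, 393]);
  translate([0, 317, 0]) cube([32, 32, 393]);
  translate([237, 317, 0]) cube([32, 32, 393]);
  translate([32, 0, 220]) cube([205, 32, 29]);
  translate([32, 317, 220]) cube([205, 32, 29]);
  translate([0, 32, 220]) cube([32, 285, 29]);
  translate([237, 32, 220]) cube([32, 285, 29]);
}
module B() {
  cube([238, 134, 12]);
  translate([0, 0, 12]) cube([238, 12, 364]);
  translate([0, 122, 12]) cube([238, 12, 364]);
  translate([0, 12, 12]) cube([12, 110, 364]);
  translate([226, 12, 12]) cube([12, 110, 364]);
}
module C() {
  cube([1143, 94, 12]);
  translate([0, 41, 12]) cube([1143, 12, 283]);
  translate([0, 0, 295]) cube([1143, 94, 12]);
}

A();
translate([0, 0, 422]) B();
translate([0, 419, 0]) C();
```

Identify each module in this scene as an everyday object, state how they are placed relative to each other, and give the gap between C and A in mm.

A is a stool. B is an open box. C is an I-beam. The open box is on top of the stool. The I-beam is on the floor beside the stool on its +y side. The gap between the I-beam and the stool is 70 mm.

The I-beam's nearest face is 70 mm from the stool's +y face.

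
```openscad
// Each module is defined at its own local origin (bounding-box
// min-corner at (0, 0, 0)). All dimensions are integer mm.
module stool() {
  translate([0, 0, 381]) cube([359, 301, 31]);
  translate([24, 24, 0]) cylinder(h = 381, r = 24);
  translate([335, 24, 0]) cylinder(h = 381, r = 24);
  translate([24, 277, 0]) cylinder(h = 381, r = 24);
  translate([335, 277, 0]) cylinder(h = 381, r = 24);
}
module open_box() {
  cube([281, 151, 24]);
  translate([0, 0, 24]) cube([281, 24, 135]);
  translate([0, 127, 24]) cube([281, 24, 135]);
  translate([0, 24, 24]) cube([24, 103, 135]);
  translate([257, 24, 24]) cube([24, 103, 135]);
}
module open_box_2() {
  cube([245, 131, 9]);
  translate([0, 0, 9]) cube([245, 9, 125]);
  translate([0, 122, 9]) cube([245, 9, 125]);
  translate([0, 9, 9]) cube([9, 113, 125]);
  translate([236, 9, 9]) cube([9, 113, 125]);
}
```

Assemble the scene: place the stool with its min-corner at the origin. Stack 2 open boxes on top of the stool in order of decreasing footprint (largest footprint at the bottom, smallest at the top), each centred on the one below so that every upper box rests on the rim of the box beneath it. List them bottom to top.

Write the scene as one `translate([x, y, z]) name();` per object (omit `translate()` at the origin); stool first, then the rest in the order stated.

stool();
translate([39, 75, 412]) open_box();
translate([57, 85, 571]) open_box_2();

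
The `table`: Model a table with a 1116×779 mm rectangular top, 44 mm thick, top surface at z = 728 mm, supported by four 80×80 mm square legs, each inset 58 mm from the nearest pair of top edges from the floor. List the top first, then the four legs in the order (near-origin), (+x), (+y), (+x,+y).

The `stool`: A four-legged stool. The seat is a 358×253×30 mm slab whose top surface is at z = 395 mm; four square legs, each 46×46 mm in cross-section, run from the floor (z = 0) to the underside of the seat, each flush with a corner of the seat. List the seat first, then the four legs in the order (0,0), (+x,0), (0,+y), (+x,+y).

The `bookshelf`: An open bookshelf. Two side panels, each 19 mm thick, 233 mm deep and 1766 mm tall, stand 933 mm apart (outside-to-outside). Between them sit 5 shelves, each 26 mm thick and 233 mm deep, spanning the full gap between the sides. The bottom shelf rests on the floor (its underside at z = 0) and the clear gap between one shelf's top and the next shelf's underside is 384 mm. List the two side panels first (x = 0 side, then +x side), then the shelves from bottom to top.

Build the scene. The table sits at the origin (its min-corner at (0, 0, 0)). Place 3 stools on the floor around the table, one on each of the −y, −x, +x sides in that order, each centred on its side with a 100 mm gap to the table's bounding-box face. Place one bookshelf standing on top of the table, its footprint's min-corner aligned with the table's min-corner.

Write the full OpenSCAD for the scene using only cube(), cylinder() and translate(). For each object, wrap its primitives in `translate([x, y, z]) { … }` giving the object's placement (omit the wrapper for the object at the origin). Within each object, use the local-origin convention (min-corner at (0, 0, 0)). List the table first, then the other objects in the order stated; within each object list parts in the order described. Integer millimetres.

translate([0, 0, 684]) cube([1116, 779, 44]);
translate([58, 58, 0]) cube([80, 80, 684]);
translate([978, 58, 0]) cube([80, 80, 684]);
translate([58, 641, 0]) cube([80, 80, 684]);
translate([978, 641, 0]) cube([80, 80, 684]);
translate([379, -353, 0]) {
  translate([0, 0, 365]) cube([358, 253, 30]);
  cube([46, 46, 365]);
  translate([312, 0, 0]) cube([46, 46, 365]);
  translate([0, 207, 0]) cube([46, 46, 365]);
  translate([312, 207, 0]) cube([46, 46, 365]);
}
translate([-458, 263, 0]) {
  translate([0, 0, 365]) cube([358, 253, 30]);
  cube([46, 46, 365]);
  translate([312, 0, 0]) cube([46, 46, 365]);
  translate([0, 207, 0]) cube([46, 46, 365]);
  translate([312, 207, 0]) cube([46, 46, 365]);
}
translate([1216, 263, 0]) {
  translate([0, 0, 365]) cube([358, 253, 30]);
  cube([46, 46, 365]);
  translate([312, 0, 0]) cube([46, 46, 365]);
  translate([0, 207, 0]) cube([46, 46, 365]);
  translate([312, 207, 0]) cube([46, 46, 365]);
}
translate([0, 0, 728]) {
  cube([19, 233, 1766]);
  translate([914, 0, 0]) cube([19, 233, 1766]);
  translate([19, 0, 0]) cube([895, 233, 26]);
  translate([19, 0, 410]) cube([895, 233, 26]);
  translate([19, 0, 820]) cube([895, 233, 26]);
  translate([19, 0, 1230]) cube([895, 233, 26]);
  translate([19, 0, 1640]) cube([895, 233, 26]);
}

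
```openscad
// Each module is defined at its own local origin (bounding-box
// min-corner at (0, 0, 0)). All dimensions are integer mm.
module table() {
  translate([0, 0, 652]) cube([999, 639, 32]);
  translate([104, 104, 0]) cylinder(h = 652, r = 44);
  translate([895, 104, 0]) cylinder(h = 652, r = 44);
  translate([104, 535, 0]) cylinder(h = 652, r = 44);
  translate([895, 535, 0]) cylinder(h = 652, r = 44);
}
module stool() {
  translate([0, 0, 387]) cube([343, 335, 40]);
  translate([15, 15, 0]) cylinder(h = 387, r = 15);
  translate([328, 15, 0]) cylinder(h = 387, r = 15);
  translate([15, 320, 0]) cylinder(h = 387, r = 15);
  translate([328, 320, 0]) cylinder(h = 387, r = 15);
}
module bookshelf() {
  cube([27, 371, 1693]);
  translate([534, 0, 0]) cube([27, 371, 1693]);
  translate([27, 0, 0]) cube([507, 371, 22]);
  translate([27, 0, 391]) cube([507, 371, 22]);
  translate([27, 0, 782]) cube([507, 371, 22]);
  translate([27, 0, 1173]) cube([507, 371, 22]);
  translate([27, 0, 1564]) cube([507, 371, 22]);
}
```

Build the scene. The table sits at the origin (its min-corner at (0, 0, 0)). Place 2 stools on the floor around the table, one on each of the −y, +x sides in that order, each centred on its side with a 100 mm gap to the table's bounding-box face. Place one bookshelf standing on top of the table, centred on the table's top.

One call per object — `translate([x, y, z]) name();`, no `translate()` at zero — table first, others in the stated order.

table();
translate([328, -435, 0]) stool();
translate([1099, 152, 0]) stool();
translate([219, 134, 684]) bookshelf();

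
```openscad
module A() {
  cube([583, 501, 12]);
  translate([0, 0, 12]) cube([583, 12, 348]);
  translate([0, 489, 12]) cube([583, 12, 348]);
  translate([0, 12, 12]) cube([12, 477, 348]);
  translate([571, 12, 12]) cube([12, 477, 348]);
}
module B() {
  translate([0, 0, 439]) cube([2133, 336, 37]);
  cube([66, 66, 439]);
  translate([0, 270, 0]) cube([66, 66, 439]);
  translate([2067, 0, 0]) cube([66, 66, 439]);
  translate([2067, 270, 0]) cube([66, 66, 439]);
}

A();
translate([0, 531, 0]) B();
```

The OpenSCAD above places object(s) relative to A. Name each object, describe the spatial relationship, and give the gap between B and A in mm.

A is an open box. B is a bench. The bench is on the floor beside the open box on its +y side. The gap between the bench and the open box is 30 mm.

The bench's nearest face is 30 mm from the open box's +y face.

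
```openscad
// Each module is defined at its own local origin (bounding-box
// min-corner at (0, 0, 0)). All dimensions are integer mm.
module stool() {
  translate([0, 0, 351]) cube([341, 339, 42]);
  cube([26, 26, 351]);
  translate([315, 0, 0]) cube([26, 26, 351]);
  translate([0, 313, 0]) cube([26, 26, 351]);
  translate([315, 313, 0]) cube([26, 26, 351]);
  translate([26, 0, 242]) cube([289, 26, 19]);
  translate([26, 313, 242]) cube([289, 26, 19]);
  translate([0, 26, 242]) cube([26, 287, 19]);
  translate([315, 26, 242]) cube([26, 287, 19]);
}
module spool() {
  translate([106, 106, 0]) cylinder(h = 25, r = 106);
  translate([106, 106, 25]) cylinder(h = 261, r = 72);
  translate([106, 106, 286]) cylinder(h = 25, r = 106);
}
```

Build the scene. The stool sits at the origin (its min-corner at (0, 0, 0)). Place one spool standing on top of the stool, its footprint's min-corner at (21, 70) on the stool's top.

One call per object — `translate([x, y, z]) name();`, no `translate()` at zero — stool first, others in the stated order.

stool();
translate([21, 70, 393]) spool();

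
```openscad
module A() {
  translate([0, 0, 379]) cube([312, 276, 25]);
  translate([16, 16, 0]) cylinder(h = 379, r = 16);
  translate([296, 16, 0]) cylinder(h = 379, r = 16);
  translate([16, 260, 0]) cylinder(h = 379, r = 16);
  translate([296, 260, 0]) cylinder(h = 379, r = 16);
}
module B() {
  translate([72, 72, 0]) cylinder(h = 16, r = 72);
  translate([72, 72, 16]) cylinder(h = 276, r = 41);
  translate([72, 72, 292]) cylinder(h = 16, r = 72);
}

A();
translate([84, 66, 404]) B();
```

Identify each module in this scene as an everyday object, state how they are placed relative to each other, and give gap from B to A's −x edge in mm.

A is a stool. B is a spool. The spool is on top of the stool, centred. The gap from the spool to the stool's −x edge is 84 mm.

The spool's min-x is at 84; the stool's min-x is 0; gap = 84 mm.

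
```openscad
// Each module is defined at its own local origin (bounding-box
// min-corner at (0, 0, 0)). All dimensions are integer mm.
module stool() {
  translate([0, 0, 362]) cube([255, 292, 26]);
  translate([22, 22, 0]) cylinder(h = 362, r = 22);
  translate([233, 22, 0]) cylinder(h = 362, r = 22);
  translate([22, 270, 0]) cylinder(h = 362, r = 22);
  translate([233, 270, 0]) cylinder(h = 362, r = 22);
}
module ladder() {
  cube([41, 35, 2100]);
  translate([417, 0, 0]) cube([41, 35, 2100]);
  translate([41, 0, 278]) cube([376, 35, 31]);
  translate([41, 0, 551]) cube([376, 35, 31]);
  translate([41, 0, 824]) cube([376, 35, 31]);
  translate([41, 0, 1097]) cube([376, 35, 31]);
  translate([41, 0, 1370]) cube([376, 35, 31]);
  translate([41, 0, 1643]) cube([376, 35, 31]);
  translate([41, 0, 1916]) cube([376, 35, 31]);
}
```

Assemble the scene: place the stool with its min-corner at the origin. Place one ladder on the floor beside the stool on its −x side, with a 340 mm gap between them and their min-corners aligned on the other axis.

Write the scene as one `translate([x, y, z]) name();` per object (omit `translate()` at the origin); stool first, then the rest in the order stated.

stool();
translate([-798, 0, 0]) ladder();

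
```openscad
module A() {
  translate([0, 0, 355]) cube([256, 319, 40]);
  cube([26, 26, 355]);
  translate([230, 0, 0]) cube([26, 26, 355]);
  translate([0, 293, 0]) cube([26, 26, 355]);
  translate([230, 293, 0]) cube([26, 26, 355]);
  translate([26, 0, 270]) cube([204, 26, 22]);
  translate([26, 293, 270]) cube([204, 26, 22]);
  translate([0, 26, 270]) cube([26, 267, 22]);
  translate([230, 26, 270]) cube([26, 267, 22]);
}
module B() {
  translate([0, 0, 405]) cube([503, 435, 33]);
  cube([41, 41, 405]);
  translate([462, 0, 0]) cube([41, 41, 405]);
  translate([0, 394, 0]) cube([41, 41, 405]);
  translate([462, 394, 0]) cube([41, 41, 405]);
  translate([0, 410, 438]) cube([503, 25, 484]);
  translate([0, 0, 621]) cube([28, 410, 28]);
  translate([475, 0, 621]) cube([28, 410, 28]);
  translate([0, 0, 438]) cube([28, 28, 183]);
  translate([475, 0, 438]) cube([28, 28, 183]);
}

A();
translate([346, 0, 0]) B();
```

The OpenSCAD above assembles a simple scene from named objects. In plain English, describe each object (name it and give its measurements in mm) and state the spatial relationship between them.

A is a four-legged stool. The seat is 256×319 mm, 40 mm thick, top at z = 395 mm. It stands on four square legs, each 26×26 mm in cross-section, from z = 0 to the seat underside, each flush with a corner of the seat. Four stretchers, 26 mm wide and 22 mm tall, connect adjacent legs with their undersides at z = 270 mm, each running between the inner faces of the legs it joins and aligned with the legs' outer faces on the other axis.

B is a chair. The seat is a 503×435×33 mm slab with its top at z = 438 mm, on four 41×41 mm corner legs (flush with the seat edges, standing on z = 0). A flat backrest 25 mm thick, 484 mm tall, spans the full seat width and rises from the seat top along its +y edge, rear face flush with the rear of the seat. Two armrests of 28×28 mm section run along each side from the seat's front edge to the front of the backrest, top faces 211 mm above the seat top and outer faces flush with the seat's x-edges; a 28×28 mm post under the front of each armrest stands on the seat at the front corner.

The chair is on the floor beside the stool on its +x side.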